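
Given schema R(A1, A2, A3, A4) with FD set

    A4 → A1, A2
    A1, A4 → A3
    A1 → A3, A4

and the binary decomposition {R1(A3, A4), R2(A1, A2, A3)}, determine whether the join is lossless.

No

Common attributes: R1 ∩ R2 = {A3}.
No dependency enlarges {A3}, so (A3)⁺ = {A3}.
The closure contains neither all of R1 = {A3, A4} nor all of R2 = {A1, A2, A3}, so the common attributes are not a superkey of either fragment. The join is lossy.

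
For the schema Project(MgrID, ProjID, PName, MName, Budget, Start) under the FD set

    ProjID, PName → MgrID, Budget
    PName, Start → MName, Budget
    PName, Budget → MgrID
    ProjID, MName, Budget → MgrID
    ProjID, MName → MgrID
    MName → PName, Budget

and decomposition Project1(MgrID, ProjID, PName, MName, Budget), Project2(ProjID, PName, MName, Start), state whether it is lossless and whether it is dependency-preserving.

Lossless test: (ProjID, PName, MName)⁺ = {MgrID, ProjID, PName, MName, Budget}, which contains all of one fragment — lossless.
Dependency preservation: PName, Start → MName, Budget is not contained in any single fragment, but the restricted closure of its left-hand side across the fragments still reaches the right-hand side; the remaining FDs each lie inside some fragment. All dependencies are preserved.

lossless and dependency-preserving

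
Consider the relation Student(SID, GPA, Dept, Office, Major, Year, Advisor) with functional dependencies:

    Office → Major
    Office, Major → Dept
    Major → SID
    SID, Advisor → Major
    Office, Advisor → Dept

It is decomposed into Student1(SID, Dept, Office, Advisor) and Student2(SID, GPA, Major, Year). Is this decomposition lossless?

Common attributes: Student1 ∩ Student2 = {SID}.
No dependency enlarges {SID}, so (SID)⁺ = {SID}.
The closure contains neither all of Student1 = {SID, Dept, Office, Advisor} nor all of Student2 = {SID, GPA, Major, Year}, so the common attributes are not a superkey of either fragment. The join is lossy.

No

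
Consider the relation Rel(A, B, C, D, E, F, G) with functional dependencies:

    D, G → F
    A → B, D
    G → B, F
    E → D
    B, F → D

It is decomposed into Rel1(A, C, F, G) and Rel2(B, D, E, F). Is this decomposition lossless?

Common attributes: Rel1 ∩ Rel2 = {F}.
No dependency enlarges {F}, so (F)⁺ = {F}.
The closure contains neither all of Rel1 = {A, C, F, G} nor all of Rel2 = {B, D, E, F}, so the common attributes are not a superkey of either fragment. The join is lossy.

No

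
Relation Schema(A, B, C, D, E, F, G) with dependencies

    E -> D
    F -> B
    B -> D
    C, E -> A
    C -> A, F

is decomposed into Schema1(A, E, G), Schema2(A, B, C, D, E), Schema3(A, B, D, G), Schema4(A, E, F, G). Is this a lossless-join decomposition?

Chase test. Columns are A, B, C, D, E, F, G; row i has aⱼ where attribute j ∈ Schemai, else bᵢⱼ.
Initial tableau (one row per fragment):
  row 1: a1 b12 b13 b14 a5 b16 a7
  row 2: a1 a2 a3 a4 a5 b26 b27
  row 3: a1 a2 b33 a4 b35 b36 a7
  row 4: a1 b42 b43 b44 a5 a6 a7
Rows 1 and 2 agree on E; apply E→D and equate their D entries.
Rows 1 and 4 agree on E; apply E→D and equate their D entries.
No row becomes fully distinguished — the join is lossy.

No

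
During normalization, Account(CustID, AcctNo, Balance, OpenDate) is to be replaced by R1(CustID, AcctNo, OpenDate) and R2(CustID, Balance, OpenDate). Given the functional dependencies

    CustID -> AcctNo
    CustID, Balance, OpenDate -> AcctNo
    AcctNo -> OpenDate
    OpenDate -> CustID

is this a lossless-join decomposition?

Yes

Common attributes: R1 ∩ R2 = {CustID, OpenDate}.
Closure of {CustID, OpenDate}: CustID → AcctNo applies, adding AcctNo. So (CustID, OpenDate)⁺ = {CustID, AcctNo, OpenDate}.
This closure contains every attribute of R1, so R1 ∩ R2 → R1. The join is lossless.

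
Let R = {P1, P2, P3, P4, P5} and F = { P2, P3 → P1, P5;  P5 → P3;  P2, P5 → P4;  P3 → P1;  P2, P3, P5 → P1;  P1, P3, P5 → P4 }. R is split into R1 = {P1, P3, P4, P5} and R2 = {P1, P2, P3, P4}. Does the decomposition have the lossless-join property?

No

Common attributes: R1 ∩ R2 = {P1, P3, P4}.
No dependency enlarges {P1, P3, P4}, so (P1, P3, P4)⁺ = {P1, P3, P4}.
The closure contains neither all of R1 = {P1, P3, P4, P5} nor all of R2 = {P1, P2, P3, P4}, so the common attributes are not a superkey of either fragment. The join is lossy.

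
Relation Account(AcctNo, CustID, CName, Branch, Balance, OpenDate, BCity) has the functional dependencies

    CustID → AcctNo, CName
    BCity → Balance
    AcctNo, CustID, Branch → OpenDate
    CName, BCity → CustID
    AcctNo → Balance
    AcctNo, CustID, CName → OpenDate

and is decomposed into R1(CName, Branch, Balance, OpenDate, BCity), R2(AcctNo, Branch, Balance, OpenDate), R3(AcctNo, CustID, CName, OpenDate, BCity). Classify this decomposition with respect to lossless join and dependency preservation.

Lossless test (chase): Rows 1 and 3 agree on BCity; apply BCity→Balance and equate their Balance entries. Rows 1 and 3 agree on CName, BCity; apply CName, BCity→CustID and equate their CustID entries. Rows 1 and 3 agree on CustID; apply CustID→AcctNo, CName and equate their AcctNo, CName entries. Row 1 is now all distinguished symbols — the join is lossless.
Dependency preservation: AcctNo, CustID, Branch → OpenDate is not contained in any single fragment, but the restricted closure of its left-hand side across the fragments still reaches the right-hand side; the remaining FDs each lie inside some fragment. All dependencies are preserved.

lossless and dependency-preserving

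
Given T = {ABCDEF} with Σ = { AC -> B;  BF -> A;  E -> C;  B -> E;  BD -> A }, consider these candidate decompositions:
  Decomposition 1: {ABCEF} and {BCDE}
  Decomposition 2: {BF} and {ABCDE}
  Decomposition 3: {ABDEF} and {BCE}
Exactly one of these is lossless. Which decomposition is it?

Decomposition 1: common = {BCE}, closure = {BCE} → lossy.
Decomposition 2: common = {B}, closure = {BCE} → lossy.
Decomposition 3: common = {BE}, closure = {BCE} → lossless.

Decomposition 3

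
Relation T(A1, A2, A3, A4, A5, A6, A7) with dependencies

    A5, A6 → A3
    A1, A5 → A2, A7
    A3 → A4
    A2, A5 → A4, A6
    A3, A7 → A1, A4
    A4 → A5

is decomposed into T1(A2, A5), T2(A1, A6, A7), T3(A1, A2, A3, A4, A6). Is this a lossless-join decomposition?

No

Chase test. Columns are A1, A2, A3, A4, A5, A6, A7; row i has aⱼ where attribute j ∈ Ti, else bᵢⱼ.
Initial tableau (one row per fragment):
  row 1: b11 a2 b13 b14 a5 b16 b17
  row 2: a1 b22 b23 b24 b25 a6 a7
  row 3: a1 a2 a3 a4 b35 a6 b37
No row becomes fully distinguished — the join is lossy.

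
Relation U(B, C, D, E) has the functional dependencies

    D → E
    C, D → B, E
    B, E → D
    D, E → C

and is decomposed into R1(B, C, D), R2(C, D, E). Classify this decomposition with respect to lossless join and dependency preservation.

Lossless test: (C, D)⁺ = {B, C, D, E}, which contains all of one fragment — lossless.
Dependency preservation: the restricted closure of {B, E} across the fragments never reaches {D}, so B, E → D cannot be enforced without a join — not preserved.

lossless but not dependency-preserving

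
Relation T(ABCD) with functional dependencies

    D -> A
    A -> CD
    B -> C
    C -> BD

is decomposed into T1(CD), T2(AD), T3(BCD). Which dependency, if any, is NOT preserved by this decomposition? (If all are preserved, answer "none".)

none

D → A lies within T2.
A → CD: restricted closure across fragments reaches CD.
B → C lies within T3.
C → BD lies within T3.
Every dependency is enforceable on the fragments, so the decomposition is dependency-preserving.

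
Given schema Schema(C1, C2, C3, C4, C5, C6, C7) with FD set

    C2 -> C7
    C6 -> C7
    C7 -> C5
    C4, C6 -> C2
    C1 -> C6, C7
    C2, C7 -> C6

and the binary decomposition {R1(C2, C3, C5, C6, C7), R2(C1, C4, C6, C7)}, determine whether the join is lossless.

No

Common attributes: R1 ∩ R2 = {C6, C7}.
Closure of {C6, C7}: C7 → C5 applies, adding C5. So (C6, C7)⁺ = {C5, C6, C7}.
The closure contains neither all of R1 = {C2, C3, C5, C6, C7} nor all of R2 = {C1, C4, C6, C7}, so the common attributes are not a superkey of either fragment. The join is lossy.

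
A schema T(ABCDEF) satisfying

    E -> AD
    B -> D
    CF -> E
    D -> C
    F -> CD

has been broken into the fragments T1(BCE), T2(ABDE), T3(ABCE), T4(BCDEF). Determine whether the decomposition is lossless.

Yes

Chase test. Columns are ABCDEF; row i has aⱼ where attribute j ∈ Ti, else bᵢⱼ.
Initial tableau (one row per fragment):
  row 1: b11 a2 a3 b14 a5 b16
  row 2: a1 a2 b23 a4 a5 b26
  row 3: a1 a2 a3 b34 a5 b36
  row 4: b41 a2 a3 a4 a5 a6
Rows 1 and 2 agree on E; apply E→AD and equate their AD entries.
Rows 1 and 3 agree on E; apply E→AD and equate their AD entries.
Rows 1 and 4 agree on E; apply E→AD and equate their AD entries.
Rows 1 and 2 agree on D; apply D→C and equate their C entries.
Row 4 is now all distinguished symbols — the join is lossless.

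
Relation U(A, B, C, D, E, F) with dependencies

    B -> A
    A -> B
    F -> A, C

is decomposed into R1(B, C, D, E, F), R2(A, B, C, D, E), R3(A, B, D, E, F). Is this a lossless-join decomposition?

Yes

Chase test. Columns are A, B, C, D, E, F; row i has aⱼ where attribute j ∈ Ri, else bᵢⱼ.
Initial tableau (one row per fragment):
  row 1: b11 a2 a3 a4 a5 a6
  row 2: a1 a2 a3 a4 a5 b26
  row 3: a1 a2 b33 a4 a5 a6
Rows 1 and 2 agree on B; apply B→A and equate their A entries.
Rows 1 and 3 agree on F; apply F→A, C and equate their A, C entries.
Row 1 is now all distinguished symbols — the join is lossless.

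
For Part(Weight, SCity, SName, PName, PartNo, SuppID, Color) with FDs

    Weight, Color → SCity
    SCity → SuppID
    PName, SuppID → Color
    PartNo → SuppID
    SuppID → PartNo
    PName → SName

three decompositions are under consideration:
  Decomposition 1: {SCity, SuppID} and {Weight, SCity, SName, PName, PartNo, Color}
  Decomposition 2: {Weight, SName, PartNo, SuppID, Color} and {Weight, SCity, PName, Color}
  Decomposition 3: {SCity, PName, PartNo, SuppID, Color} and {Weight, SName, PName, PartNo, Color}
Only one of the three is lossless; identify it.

Decomposition 1: common = {SCity}, closure = {SCity, PartNo, SuppID} → lossless.
Decomposition 2: common = {Weight, Color}, closure = {Weight, SCity, PartNo, SuppID, Color} → lossy.
Decomposition 3: common = {PName, PartNo, Color}, closure = {SName, PName, PartNo, SuppID, Color} → lossy.

Decomposition 1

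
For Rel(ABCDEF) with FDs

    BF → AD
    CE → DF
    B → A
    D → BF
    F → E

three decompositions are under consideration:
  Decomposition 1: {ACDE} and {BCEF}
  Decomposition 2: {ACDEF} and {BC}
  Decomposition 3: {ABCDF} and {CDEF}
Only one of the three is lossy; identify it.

Decomposition 1: common = {CE}, closure = {ABCDEF} → lossless.
Decomposition 2: common = {C}, closure = {C} → lossy.
Decomposition 3: common = {CDF}, closure = {ABCDEF} → lossless.

Decomposition 2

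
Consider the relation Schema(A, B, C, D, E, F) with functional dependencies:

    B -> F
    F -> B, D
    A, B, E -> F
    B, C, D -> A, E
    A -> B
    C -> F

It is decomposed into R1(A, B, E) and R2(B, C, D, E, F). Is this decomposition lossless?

Common attributes: R1 ∩ R2 = {B, E}.
Closure of {B, E}: B → F applies, adding F; F → B, D applies, adding D. So (B, E)⁺ = {B, D, E, F}.
The closure contains neither all of R1 = {A, B, E} nor all of R2 = {B, C, D, E, F}, so the common attributes are not a superkey of either fragment. The join is lossy.

No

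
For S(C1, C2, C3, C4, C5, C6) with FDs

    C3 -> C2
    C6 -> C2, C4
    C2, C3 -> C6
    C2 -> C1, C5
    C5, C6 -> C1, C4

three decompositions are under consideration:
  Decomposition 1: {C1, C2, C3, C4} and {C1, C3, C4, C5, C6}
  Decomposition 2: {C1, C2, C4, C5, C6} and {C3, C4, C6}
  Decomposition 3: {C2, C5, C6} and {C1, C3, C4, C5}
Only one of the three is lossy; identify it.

Decomposition 3

Decomposition 1: common = {C1, C3, C4}, closure = {C1, C2, C3, C4, C5, C6} → lossless.
Decomposition 2: common = {C4, C6}, closure = {C1, C2, C4, C5, C6} → lossless.
Decomposition 3: common = {C5}, closure = {C5} → lossy.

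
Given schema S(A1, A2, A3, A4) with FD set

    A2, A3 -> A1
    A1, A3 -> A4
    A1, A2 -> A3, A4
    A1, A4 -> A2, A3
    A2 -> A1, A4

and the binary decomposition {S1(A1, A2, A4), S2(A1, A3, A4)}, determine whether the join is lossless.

Yes

Common attributes: S1 ∩ S2 = {A1, A4}.
Closure of {A1, A4}: A1, A4 → A2, A3 applies, adding A2, A3. So (A1, A4)⁺ = {A1, A2, A3, A4}.
This closure contains every attribute of S1, so S1 ∩ S2 → S1. The join is lossless.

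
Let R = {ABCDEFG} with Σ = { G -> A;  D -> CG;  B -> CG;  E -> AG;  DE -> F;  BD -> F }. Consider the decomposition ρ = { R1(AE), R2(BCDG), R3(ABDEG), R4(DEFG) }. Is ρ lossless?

Yes

Chase test. Columns are ABCDEFG; row i has aⱼ where attribute j ∈ Ri, else bᵢⱼ.
Initial tableau (one row per fragment):
  row 1: a1 b12 b13 b14 a5 b16 b17
  row 2: b21 a2 a3 a4 b25 b26 a7
  row 3: a1 a2 b33 a4 a5 b36 a7
  row 4: b41 b42 b43 a4 a5 a6 a7
Rows 2 and 3 agree on G; apply G→A and equate their A entries.
Rows 2 and 4 agree on G; apply G→A and equate their A entries.
Rows 2 and 3 agree on D; apply D→CG and equate their CG entries.
Rows 2 and 4 agree on D; apply D→CG and equate their CG entries.
Rows 1 and 3 agree on E; apply E→AG and equate their AG entries.
Rows 3 and 4 agree on DE; apply DE→F and equate their F entries.
Rows 2 and 3 agree on BD; apply BD→F and equate their F entries.
Row 3 is now all distinguished symbols — the join is lossless.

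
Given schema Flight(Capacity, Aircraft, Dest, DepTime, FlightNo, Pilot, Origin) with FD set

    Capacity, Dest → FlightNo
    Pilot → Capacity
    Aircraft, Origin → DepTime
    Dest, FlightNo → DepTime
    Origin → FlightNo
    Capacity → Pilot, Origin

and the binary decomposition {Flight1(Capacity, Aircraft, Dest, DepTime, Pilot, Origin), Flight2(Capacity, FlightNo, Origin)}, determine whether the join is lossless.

Common attributes: Flight1 ∩ Flight2 = {Capacity, Origin}.
Closure of {Capacity, Origin}: Origin → FlightNo applies, adding FlightNo; Capacity → Pilot, Origin applies, adding Pilot. So (Capacity, Origin)⁺ = {Capacity, FlightNo, Pilot, Origin}.
This closure contains every attribute of Flight2, so Flight1 ∩ Flight2 → Flight2. The join is lossless.

Yes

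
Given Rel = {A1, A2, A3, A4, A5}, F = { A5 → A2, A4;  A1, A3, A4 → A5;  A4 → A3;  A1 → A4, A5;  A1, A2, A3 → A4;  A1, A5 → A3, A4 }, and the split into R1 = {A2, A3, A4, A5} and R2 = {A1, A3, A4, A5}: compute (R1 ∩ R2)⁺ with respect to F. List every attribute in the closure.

R1 ∩ R2 = {A3, A4, A5}.
A5 → A2, A4 applies, adding A2
Closure: {A2, A3, A4, A5}.

A2, A3, A4, A5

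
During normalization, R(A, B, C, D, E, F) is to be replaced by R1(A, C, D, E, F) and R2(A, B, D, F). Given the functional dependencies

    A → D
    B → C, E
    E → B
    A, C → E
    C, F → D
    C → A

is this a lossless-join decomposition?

Common attributes: R1 ∩ R2 = {A, D, F}.
No dependency enlarges {A, D, F}, so (A, D, F)⁺ = {A, D, F}.
The closure contains neither all of R1 = {A, C, D, E, F} nor all of R2 = {A, B, D, F}, so the common attributes are not a superkey of either fragment. The join is lossy.

No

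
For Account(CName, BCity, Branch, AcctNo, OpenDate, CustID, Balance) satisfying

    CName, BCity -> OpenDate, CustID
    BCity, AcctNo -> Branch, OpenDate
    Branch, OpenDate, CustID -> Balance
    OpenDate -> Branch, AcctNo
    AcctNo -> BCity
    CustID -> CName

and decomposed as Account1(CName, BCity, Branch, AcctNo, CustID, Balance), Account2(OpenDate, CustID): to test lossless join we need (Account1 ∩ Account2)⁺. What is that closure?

CName, CustID

Account1 ∩ Account2 = {CustID}.
CustID → CName applies, adding CName
Closure: {CName, CustID}.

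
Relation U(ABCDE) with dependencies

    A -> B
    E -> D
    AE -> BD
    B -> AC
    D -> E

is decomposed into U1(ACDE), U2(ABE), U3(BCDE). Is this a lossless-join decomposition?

Yes

Chase test. Columns are ABCDE; row i has aⱼ where attribute j ∈ Ui, else bᵢⱼ.
Initial tableau (one row per fragment):
  row 1: a1 b12 a3 a4 a5
  row 2: a1 a2 b23 b24 a5
  row 3: b31 a2 a3 a4 a5
Rows 1 and 2 agree on A; apply A→B and equate their B entries.
Rows 1 and 2 agree on E; apply E→D and equate their D entries.
Rows 1 and 2 agree on B; apply B→AC and equate their AC entries.
Rows 1 and 3 agree on B; apply B→AC and equate their AC entries.
Row 1 is now all distinguished symbols — the join is lossless.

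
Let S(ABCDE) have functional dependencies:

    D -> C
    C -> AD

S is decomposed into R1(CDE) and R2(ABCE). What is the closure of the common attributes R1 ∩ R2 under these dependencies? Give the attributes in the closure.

ACDE

R1 ∩ R2 = {CE}.
C → AD applies, adding AD
Closure: {ACDE}.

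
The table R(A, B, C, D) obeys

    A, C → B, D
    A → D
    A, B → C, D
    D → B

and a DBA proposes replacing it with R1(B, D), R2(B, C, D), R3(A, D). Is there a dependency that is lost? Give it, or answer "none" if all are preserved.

Check A, B → C, D: no single fragment contains all of {A, B, C, D}, and the restricted closure of {A, B} across the fragments never reaches {C, D}.
A, C → B, D is preserved.
A → D is preserved.
D → B is preserved.

A, B → C, D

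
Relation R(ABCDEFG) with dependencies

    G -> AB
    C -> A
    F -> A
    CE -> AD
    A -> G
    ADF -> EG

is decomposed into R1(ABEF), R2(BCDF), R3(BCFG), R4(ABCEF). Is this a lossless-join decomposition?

Chase test. Columns are ABCDEFG; row i has aⱼ where attribute j ∈ Ri, else bᵢⱼ.
Initial tableau (one row per fragment):
  row 1: a1 a2 b13 b14 a5 a6 b17
  row 2: b21 a2 a3 a4 b25 a6 b27
  row 3: b31 a2 a3 b34 b35 a6 a7
  row 4: a1 a2 a3 b44 a5 a6 b47
Rows 2 and 3 agree on C; apply C→A and equate their A entries.
Rows 2 and 4 agree on C; apply C→A and equate their A entries.
Rows 1 and 2 agree on A; apply A→G and equate their G entries.
Rows 1 and 3 agree on A; apply A→G and equate their G entries.
Rows 1 and 4 agree on A; apply A→G and equate their G entries.
No row becomes fully distinguished — the join is lossy.

No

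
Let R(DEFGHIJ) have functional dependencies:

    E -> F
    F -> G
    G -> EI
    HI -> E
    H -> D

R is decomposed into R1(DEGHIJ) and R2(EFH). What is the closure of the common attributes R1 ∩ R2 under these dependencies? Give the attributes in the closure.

DEFGHI

R1 ∩ R2 = {EH}.
E → F applies, adding F
F → G applies, adding G
G → EI applies, adding I
H → D applies, adding D
Closure: {DEFGHI}.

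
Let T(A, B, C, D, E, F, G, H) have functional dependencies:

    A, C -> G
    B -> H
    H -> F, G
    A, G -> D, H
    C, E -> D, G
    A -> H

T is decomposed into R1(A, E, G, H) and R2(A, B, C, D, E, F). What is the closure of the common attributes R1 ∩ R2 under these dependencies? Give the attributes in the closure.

A, D, E, F, G, H

R1 ∩ R2 = {A, E}.
A → H applies, adding H
H → F, G applies, adding F, G
A, G → D, H applies, adding D
Closure: {A, D, E, F, G, H}.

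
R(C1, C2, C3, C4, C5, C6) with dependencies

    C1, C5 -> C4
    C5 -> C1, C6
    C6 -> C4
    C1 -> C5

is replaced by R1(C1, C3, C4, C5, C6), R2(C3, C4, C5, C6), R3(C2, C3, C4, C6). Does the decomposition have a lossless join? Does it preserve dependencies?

lossy but dependency-preserving

Lossless test (chase): Rows 1 and 2 agree on C5; apply C5→C1, C6 and equate their C1, C6 entries. No row becomes fully distinguished — the join is lossy.
Dependency preservation: every FD's attributes lie within a single fragment, so each can be enforced locally — preserved.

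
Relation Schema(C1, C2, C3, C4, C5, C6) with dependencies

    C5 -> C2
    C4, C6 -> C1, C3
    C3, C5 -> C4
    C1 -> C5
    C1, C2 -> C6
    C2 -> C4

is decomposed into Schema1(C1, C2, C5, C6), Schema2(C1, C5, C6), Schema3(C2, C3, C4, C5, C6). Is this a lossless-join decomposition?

Chase test. Columns are C1, C2, C3, C4, C5, C6; row i has aⱼ where attribute j ∈ Schemai, else bᵢⱼ.
Initial tableau (one row per fragment):
  row 1: a1 a2 b13 b14 a5 a6
  row 2: a1 b22 b23 b24 a5 a6
  row 3: b31 a2 a3 a4 a5 a6
Rows 1 and 2 agree on C5; apply C5→C2 and equate their C2 entries.
Rows 1 and 2 agree on C2; apply C2→C4 and equate their C4 entries.
Rows 1 and 3 agree on C2; apply C2→C4 and equate their C4 entries.
Rows 1 and 2 agree on C4, C6; apply C4, C6→C1, C3 and equate their C1, C3 entries.
Rows 1 and 3 agree on C4, C6; apply C4, C6→C1, C3 and equate their C1, C3 entries.
Row 1 is now all distinguished symbols — the join is lossless.

Yes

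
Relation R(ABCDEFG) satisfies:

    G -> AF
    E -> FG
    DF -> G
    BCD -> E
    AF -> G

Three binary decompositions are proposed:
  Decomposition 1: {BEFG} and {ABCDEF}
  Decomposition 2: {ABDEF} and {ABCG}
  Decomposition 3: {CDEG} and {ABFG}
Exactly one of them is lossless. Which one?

Decomposition 1

Decomposition 1: common = {BEF}, closure = {ABEFG} → lossless.
Decomposition 2: common = {AB}, closure = {AB} → lossy.
Decomposition 3: common = {G}, closure = {AFG} → lossy.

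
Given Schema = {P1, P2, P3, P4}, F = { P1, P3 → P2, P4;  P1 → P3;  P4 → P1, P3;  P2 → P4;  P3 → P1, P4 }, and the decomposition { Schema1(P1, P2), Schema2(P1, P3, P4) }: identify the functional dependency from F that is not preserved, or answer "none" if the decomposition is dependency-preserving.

P1, P3 → P2, P4: restricted closure across fragments reaches P2, P4.
P1 → P3 lies within Schema2.
P4 → P1, P3 lies within Schema2.
P2 → P4: restricted closure across fragments reaches P4.
P3 → P1, P4 lies within Schema2.
Every dependency is enforceable on the fragments, so the decomposition is dependency-preserving.

none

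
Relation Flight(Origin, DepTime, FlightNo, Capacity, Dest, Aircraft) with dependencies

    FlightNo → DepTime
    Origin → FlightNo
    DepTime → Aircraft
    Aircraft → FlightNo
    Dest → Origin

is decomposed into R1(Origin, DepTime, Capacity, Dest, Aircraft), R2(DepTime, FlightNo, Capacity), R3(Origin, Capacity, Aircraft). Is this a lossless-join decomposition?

Chase test. Columns are Origin, DepTime, FlightNo, Capacity, Dest, Aircraft; row i has aⱼ where attribute j ∈ Ri, else bᵢⱼ.
Initial tableau (one row per fragment):
  row 1: a1 a2 b13 a4 a5 a6
  row 2: b21 a2 a3 a4 b25 b26
  row 3: a1 b32 b33 a4 b35 a6
Rows 1 and 3 agree on Origin; apply Origin→FlightNo and equate their FlightNo entries.
Rows 1 and 2 agree on DepTime; apply DepTime→Aircraft and equate their Aircraft entries.
Rows 1 and 2 agree on Aircraft; apply Aircraft→FlightNo and equate their FlightNo entries.
Rows 1 and 3 agree on FlightNo; apply FlightNo→DepTime and equate their DepTime entries.
Row 1 is now all distinguished symbols — the join is lossless.

Yes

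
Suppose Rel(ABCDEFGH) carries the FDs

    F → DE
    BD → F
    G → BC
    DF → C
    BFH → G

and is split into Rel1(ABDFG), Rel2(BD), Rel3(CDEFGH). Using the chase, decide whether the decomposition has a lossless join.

Chase test. Columns are ABCDEFGH; row i has aⱼ where attribute j ∈ Reli, else bᵢⱼ.
Initial tableau (one row per fragment):
  row 1: a1 a2 b13 a4 b15 a6 a7 b18
  row 2: b21 a2 b23 a4 b25 b26 b27 b28
  row 3: b31 b32 a3 a4 a5 a6 a7 a8
Rows 1 and 3 agree on F; apply F→DE and equate their DE entries.
Rows 1 and 2 agree on BD; apply BD→F and equate their F entries.
Rows 1 and 3 agree on G; apply G→BC and equate their BC entries.
Rows 1 and 2 agree on DF; apply DF→C and equate their C entries.
Rows 1 and 2 agree on F; apply F→DE and equate their DE entries.
No row becomes fully distinguished — the join is lossy.

No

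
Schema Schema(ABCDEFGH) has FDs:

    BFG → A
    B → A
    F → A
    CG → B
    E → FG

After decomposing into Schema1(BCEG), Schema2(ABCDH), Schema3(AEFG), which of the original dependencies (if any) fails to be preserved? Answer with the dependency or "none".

none

BFG → A: restricted closure across fragments reaches A.
B → A lies within Schema2.
F → A lies within Schema3.
CG → B lies within Schema1.
E → FG lies within Schema3.
Every dependency is enforceable on the fragments, so the decomposition is dependency-preserving.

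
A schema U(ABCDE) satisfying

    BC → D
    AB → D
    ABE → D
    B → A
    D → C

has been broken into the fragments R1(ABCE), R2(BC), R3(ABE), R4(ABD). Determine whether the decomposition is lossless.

Yes

Chase test. Columns are ABCDE; row i has aⱼ where attribute j ∈ Ri, else bᵢⱼ.
Initial tableau (one row per fragment):
  row 1: a1 a2 a3 b14 a5
  row 2: b21 a2 a3 b24 b25
  row 3: a1 a2 b33 b34 a5
  row 4: a1 a2 b43 a4 b45
Rows 1 and 2 agree on BC; apply BC→D and equate their D entries.
Rows 1 and 3 agree on AB; apply AB→D and equate their D entries.
Rows 1 and 4 agree on AB; apply AB→D and equate their D entries.
Rows 1 and 2 agree on B; apply B→A and equate their A entries.
Rows 1 and 3 agree on D; apply D→C and equate their C entries.
Rows 1 and 4 agree on D; apply D→C and equate their C entries.
Row 1 is now all distinguished symbols — the join is lossless.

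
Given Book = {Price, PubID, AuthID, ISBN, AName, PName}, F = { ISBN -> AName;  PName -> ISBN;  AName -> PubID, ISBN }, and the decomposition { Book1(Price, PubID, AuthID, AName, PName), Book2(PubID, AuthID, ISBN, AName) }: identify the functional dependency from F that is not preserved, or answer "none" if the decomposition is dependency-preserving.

none

ISBN → AName lies within Book2.
PName → ISBN: restricted closure across fragments reaches ISBN.
AName → PubID, ISBN lies within Book2.
Every dependency is enforceable on the fragments, so the decomposition is dependency-preserving.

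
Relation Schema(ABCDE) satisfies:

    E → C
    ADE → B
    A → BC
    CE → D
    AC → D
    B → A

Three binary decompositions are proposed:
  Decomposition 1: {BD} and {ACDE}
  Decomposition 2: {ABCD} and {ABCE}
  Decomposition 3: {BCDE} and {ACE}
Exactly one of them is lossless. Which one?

Decomposition 2

Decomposition 1: common = {D}, closure = {D} → lossy.
Decomposition 2: common = {ABC}, closure = {ABCD} → lossless.
Decomposition 3: common = {CE}, closure = {CDE} → lossy.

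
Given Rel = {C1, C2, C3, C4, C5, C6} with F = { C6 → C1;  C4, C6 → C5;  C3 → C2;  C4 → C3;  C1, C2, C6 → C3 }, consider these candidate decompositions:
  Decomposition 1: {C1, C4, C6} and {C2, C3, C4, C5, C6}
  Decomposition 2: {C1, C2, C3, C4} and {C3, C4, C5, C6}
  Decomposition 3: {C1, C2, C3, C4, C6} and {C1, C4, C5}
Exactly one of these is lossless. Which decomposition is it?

Decomposition 1

Decomposition 1: common = {C4, C6}, closure = {C1, C2, C3, C4, C5, C6} → lossless.
Decomposition 2: common = {C3, C4}, closure = {C2, C3, C4} → lossy.
Decomposition 3: common = {C1, C4}, closure = {C1, C2, C3, C4} → lossy.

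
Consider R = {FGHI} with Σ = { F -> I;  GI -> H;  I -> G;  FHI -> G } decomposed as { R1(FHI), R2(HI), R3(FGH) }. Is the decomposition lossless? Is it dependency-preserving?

lossless but not dependency-preserving

Lossless test (chase): Rows 1 and 3 agree on F; apply F→I and equate their I entries. Rows 1 and 2 agree on I; apply I→G and equate their G entries. Rows 1 and 3 agree on I; apply I→G and equate their G entries. Row 1 is now all distinguished symbols — the join is lossless.
Dependency preservation: the restricted closure of {I} across the fragments never reaches {G}, so I → G cannot be enforced without a join — not preserved.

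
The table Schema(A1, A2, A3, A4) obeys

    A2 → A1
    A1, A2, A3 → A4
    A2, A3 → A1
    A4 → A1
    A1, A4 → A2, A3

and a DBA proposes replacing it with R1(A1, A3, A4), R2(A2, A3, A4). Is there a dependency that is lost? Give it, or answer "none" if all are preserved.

Check A2 → A1: no single fragment contains all of {A1, A2}, and the restricted closure of {A2} across the fragments never reaches {A1}.
A1, A2, A3 → A4 is preserved.
A2, A3 → A1 is preserved.
A4 → A1 is preserved.
A1, A4 → A2, A3 is preserved.

A2 → A1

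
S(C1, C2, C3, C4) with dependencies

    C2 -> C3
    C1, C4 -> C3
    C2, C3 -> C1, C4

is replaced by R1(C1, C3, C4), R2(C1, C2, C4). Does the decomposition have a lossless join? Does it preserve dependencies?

lossless and dependency-preserving

Lossless test: (C1, C4)⁺ = {C1, C3, C4}, which contains all of one fragment — lossless.
Dependency preservation: C2 → C3; C2, C3 → C1, C4 are not contained in any single fragment, but the restricted closure of each left-hand side across the fragments still reaches the right-hand side; the remaining FDs each lie inside some fragment. All dependencies are preserved.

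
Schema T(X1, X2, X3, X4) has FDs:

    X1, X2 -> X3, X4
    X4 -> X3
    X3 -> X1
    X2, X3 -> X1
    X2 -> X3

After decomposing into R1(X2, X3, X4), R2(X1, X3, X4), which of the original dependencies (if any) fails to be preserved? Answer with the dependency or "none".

X1, X2 → X3, X4: restricted closure across fragments reaches X3, X4.
X4 → X3 lies within R1.
X3 → X1 lies within R2.
X2, X3 → X1: restricted closure across fragments reaches X1.
X2 → X3 lies within R1.
Every dependency is enforceable on the fragments, so the decomposition is dependency-preserving.

none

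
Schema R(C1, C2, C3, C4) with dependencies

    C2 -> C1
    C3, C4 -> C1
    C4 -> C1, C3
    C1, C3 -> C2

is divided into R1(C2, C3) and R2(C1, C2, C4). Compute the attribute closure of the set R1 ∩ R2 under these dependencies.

C1, C2

R1 ∩ R2 = {C2}.
C2 → C1 applies, adding C1
Closure: {C1, C2}.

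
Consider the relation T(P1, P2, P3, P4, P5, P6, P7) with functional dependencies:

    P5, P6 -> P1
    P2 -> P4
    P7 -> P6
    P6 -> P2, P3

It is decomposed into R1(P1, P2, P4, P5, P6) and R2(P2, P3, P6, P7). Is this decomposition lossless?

Common attributes: R1 ∩ R2 = {P2, P6}.
Closure of {P2, P6}: P2 → P4 applies, adding P4; P6 → P2, P3 applies, adding P3. So (P2, P6)⁺ = {P2, P3, P4, P6}.
The closure contains neither all of R1 = {P1, P2, P4, P5, P6} nor all of R2 = {P2, P3, P6, P7}, so the common attributes are not a superkey of either fragment. The join is lossy.

No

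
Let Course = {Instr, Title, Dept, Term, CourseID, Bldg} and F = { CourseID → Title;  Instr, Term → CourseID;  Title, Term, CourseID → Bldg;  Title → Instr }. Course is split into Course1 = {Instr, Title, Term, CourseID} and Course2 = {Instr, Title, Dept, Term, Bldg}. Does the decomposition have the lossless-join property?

Yes

Common attributes: Course1 ∩ Course2 = {Instr, Title, Term}.
Closure of {Instr, Title, Term}: Instr, Term → CourseID applies, adding CourseID; Title, Term, CourseID → Bldg applies, adding Bldg. So (Instr, Title, Term)⁺ = {Instr, Title, Term, CourseID, Bldg}.
This closure contains every attribute of Course1, so Course1 ∩ Course2 → Course1. The join is lossless.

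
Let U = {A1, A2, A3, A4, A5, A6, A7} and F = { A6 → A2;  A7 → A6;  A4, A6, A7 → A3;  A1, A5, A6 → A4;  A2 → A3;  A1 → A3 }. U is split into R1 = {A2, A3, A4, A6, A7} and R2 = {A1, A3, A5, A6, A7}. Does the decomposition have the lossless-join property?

Common attributes: R1 ∩ R2 = {A3, A6, A7}.
Closure of {A3, A6, A7}: A6 → A2 applies, adding A2. So (A3, A6, A7)⁺ = {A2, A3, A6, A7}.
The closure contains neither all of R1 = {A2, A3, A4, A6, A7} nor all of R2 = {A1, A3, A5, A6, A7}, so the common attributes are not a superkey of either fragment. The join is lossy.

No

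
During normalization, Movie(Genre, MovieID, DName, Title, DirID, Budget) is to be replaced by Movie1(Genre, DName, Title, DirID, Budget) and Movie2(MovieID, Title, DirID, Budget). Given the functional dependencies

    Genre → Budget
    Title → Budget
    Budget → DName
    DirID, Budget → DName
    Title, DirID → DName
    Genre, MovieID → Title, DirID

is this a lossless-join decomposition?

No

Common attributes: Movie1 ∩ Movie2 = {Title, DirID, Budget}.
Closure of {Title, DirID, Budget}: Budget → DName applies, adding DName. So (Title, DirID, Budget)⁺ = {DName, Title, DirID, Budget}.
The closure contains neither all of Movie1 = {Genre, DName, Title, DirID, Budget} nor all of Movie2 = {MovieID, Title, DirID, Budget}, so the common attributes are not a superkey of either fragment. The join is lossy.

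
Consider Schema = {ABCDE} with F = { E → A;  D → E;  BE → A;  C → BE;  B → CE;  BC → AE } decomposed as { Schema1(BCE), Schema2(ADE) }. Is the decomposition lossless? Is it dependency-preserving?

lossy but dependency-preserving

Lossless test: (E)⁺ = {AE}, which is a superkey of neither fragment — lossy.
Dependency preservation: BE → A; BC → AE are not contained in any single fragment, but the restricted closure of each left-hand side across the fragments still reaches the right-hand side; the remaining FDs each lie inside some fragment. All dependencies are preserved.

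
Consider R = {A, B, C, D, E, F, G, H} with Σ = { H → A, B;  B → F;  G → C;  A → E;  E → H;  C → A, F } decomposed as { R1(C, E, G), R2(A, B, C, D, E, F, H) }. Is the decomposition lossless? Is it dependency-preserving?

lossy but dependency-preserving

Lossless test: (C, E)⁺ = {A, B, C, E, F, H}, which is a superkey of neither fragment — lossy.
Dependency preservation: every FD's attributes lie within a single fragment, so each can be enforced locally — preserved.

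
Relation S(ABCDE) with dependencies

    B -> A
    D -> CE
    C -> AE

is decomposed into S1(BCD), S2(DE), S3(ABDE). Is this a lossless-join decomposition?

Chase test. Columns are ABCDE; row i has aⱼ where attribute j ∈ Si, else bᵢⱼ.
Initial tableau (one row per fragment):
  row 1: b11 a2 a3 a4 b15
  row 2: b21 b22 b23 a4 a5
  row 3: a1 a2 b33 a4 a5
Rows 1 and 3 agree on B; apply B→A and equate their A entries.
Rows 1 and 2 agree on D; apply D→CE and equate their CE entries.
Rows 1 and 3 agree on D; apply D→CE and equate their CE entries.
Rows 1 and 2 agree on C; apply C→AE and equate their AE entries.
Row 1 is now all distinguished symbols — the join is lossless.

Yes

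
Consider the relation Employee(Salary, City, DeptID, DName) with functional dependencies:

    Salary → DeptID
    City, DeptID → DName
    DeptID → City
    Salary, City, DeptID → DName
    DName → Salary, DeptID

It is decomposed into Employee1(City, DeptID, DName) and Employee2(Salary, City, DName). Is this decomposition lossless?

Common attributes: Employee1 ∩ Employee2 = {City, DName}.
Closure of {City, DName}: DName → Salary, DeptID applies, adding Salary, DeptID. So (City, DName)⁺ = {Salary, City, DeptID, DName}.
This closure contains every attribute of Employee1, so Employee1 ∩ Employee2 → Employee1. The join is lossless.

Yes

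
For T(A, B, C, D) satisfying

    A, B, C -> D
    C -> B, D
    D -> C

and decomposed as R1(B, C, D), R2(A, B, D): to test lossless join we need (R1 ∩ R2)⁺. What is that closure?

B, C, D

R1 ∩ R2 = {B, D}.
D → C applies, adding C
Closure: {B, C, D}.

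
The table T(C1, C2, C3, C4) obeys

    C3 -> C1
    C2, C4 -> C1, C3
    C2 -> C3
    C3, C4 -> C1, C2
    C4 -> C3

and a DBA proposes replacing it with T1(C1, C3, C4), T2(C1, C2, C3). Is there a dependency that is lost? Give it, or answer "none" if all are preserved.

Check C3, C4 → C1, C2: no single fragment contains all of {C1, C2, C3, C4}, and the restricted closure of {C3, C4} across the fragments never reaches {C1, C2}.
C3 → C1 is preserved.
C2, C4 → C1, C3 is preserved.
C2 → C3 is preserved.
C4 → C3 is preserved.

C3, C4 -> C1, C2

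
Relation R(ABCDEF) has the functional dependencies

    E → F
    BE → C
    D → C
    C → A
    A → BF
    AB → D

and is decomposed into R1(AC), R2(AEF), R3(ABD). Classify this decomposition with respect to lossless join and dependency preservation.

lossless but not dependency-preserving

Lossless test (chase): Rows 1 and 2 agree on A; apply A→BF and equate their BF entries. Rows 1 and 3 agree on A; apply A→BF and equate their BF entries. Rows 1 and 2 agree on AB; apply AB→D and equate their D entries. Rows 1 and 3 agree on AB; apply AB→D and equate their D entries. Rows 1 and 2 agree on D; apply D→C and equate their C entries. Rows 1 and 3 agree on D; apply D→C and equate their C entries. Row 2 is now all distinguished symbols — the join is lossless.
Dependency preservation: the restricted closure of {BE} across the fragments never reaches {C}, so BE → C cannot be enforced without a join — not preserved.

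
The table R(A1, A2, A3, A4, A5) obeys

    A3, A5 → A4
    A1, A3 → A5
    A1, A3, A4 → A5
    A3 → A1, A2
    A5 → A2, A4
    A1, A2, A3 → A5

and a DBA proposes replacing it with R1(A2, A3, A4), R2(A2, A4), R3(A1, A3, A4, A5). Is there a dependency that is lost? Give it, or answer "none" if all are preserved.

Check A5 → A2, A4: no single fragment contains all of {A2, A4, A5}, and the restricted closure of {A5} across the fragments never reaches {A2, A4}.
A3, A5 → A4 is preserved.
A1, A3 → A5 is preserved.
A1, A3, A4 → A5 is preserved.
A3 → A1, A2 is preserved.
A1, A2, A3 → A5 is preserved.

A5 → A2, A4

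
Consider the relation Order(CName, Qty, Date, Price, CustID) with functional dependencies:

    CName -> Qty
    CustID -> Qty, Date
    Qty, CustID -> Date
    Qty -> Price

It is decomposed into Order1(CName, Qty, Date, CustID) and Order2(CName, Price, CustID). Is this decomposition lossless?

Common attributes: Order1 ∩ Order2 = {CName, CustID}.
Closure of {CName, CustID}: CName → Qty applies, adding Qty; CustID → Qty, Date applies, adding Date; Qty → Price applies, adding Price. So (CName, CustID)⁺ = {CName, Qty, Date, Price, CustID}.
This closure contains every attribute of Order1, so Order1 ∩ Order2 → Order1. The join is lossless.

Yes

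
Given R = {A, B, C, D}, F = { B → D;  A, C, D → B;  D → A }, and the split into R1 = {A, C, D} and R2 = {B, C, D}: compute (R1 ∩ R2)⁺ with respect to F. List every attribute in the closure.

R1 ∩ R2 = {C, D}.
D → A applies, adding A
A, C, D → B applies, adding B
Closure: {A, B, C, D}.

A, B, C, D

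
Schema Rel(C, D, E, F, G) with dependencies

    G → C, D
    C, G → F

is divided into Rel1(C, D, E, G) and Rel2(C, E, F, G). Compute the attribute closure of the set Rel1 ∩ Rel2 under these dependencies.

Rel1 ∩ Rel2 = {C, E, G}.
G → C, D applies, adding D
C, G → F applies, adding F
Closure: {C, D, E, F, G}.

C, D, E, F, G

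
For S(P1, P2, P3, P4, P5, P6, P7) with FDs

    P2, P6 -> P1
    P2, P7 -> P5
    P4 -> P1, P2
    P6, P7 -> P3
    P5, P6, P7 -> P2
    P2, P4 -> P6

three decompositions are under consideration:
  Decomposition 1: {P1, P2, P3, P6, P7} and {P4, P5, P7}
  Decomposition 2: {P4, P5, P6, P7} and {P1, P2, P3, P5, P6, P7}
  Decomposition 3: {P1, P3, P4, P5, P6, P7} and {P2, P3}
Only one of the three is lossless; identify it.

Decomposition 2

Decomposition 1: common = {P7}, closure = {P7} → lossy.
Decomposition 2: common = {P5, P6, P7}, closure = {P1, P2, P3, P5, P6, P7} → lossless.
Decomposition 3: common = {P3}, closure = {P3} → lossy.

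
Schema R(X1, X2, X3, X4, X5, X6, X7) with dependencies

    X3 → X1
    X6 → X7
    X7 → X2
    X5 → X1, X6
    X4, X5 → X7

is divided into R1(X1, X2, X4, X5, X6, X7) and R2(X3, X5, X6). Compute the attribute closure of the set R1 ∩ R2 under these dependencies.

X1, X2, X5, X6, X7

R1 ∩ R2 = {X5, X6}.
X6 → X7 applies, adding X7
X7 → X2 applies, adding X2
X5 → X1, X6 applies, adding X1
Closure: {X1, X2, X5, X6, X7}.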